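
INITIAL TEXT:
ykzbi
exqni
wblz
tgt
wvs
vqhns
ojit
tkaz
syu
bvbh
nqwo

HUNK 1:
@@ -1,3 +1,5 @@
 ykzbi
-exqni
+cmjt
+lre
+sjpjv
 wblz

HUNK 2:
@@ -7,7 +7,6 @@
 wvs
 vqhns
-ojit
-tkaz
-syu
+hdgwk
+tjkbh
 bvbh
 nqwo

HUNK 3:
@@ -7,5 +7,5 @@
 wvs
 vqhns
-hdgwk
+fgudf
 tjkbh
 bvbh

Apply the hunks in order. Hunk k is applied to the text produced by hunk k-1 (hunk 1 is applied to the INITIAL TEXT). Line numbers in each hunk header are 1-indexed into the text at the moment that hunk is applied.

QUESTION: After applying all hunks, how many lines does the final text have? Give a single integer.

Answer: 12

Derivation:
Hunk 1: at line 1 remove [exqni] add [cmjt,lre,sjpjv] -> 13 lines: ykzbi cmjt lre sjpjv wblz tgt wvs vqhns ojit tkaz syu bvbh nqwo
Hunk 2: at line 7 remove [ojit,tkaz,syu] add [hdgwk,tjkbh] -> 12 lines: ykzbi cmjt lre sjpjv wblz tgt wvs vqhns hdgwk tjkbh bvbh nqwo
Hunk 3: at line 7 remove [hdgwk] add [fgudf] -> 12 lines: ykzbi cmjt lre sjpjv wblz tgt wvs vqhns fgudf tjkbh bvbh nqwo
Final line count: 12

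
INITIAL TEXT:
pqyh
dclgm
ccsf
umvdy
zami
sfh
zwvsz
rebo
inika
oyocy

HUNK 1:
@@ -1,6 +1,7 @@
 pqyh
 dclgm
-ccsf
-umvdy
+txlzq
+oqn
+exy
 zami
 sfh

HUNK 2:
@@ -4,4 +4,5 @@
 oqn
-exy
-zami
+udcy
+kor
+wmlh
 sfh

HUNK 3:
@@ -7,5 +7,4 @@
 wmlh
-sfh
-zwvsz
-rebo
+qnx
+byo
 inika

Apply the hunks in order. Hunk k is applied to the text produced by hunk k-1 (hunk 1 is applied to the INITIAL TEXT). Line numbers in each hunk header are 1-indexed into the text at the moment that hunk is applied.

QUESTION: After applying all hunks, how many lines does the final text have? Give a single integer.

Hunk 1: at line 1 remove [ccsf,umvdy] add [txlzq,oqn,exy] -> 11 lines: pqyh dclgm txlzq oqn exy zami sfh zwvsz rebo inika oyocy
Hunk 2: at line 4 remove [exy,zami] add [udcy,kor,wmlh] -> 12 lines: pqyh dclgm txlzq oqn udcy kor wmlh sfh zwvsz rebo inika oyocy
Hunk 3: at line 7 remove [sfh,zwvsz,rebo] add [qnx,byo] -> 11 lines: pqyh dclgm txlzq oqn udcy kor wmlh qnx byo inika oyocy
Final line count: 11

Answer: 11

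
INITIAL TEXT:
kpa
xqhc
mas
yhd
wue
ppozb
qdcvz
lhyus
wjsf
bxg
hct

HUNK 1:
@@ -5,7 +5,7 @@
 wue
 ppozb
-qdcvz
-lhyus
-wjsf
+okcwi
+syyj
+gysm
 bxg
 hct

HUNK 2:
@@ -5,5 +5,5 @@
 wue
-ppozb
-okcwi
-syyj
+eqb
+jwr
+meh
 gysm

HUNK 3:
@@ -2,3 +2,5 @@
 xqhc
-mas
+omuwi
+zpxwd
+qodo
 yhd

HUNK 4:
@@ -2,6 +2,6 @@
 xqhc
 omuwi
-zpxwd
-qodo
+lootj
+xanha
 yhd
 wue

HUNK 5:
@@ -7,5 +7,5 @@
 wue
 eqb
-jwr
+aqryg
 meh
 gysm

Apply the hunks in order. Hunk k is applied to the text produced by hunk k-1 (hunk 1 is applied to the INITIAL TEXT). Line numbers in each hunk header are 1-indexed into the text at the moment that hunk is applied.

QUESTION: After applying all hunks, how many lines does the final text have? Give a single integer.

Answer: 13

Derivation:
Hunk 1: at line 5 remove [qdcvz,lhyus,wjsf] add [okcwi,syyj,gysm] -> 11 lines: kpa xqhc mas yhd wue ppozb okcwi syyj gysm bxg hct
Hunk 2: at line 5 remove [ppozb,okcwi,syyj] add [eqb,jwr,meh] -> 11 lines: kpa xqhc mas yhd wue eqb jwr meh gysm bxg hct
Hunk 3: at line 2 remove [mas] add [omuwi,zpxwd,qodo] -> 13 lines: kpa xqhc omuwi zpxwd qodo yhd wue eqb jwr meh gysm bxg hct
Hunk 4: at line 2 remove [zpxwd,qodo] add [lootj,xanha] -> 13 lines: kpa xqhc omuwi lootj xanha yhd wue eqb jwr meh gysm bxg hct
Hunk 5: at line 7 remove [jwr] add [aqryg] -> 13 lines: kpa xqhc omuwi lootj xanha yhd wue eqb aqryg meh gysm bxg hct
Final line count: 13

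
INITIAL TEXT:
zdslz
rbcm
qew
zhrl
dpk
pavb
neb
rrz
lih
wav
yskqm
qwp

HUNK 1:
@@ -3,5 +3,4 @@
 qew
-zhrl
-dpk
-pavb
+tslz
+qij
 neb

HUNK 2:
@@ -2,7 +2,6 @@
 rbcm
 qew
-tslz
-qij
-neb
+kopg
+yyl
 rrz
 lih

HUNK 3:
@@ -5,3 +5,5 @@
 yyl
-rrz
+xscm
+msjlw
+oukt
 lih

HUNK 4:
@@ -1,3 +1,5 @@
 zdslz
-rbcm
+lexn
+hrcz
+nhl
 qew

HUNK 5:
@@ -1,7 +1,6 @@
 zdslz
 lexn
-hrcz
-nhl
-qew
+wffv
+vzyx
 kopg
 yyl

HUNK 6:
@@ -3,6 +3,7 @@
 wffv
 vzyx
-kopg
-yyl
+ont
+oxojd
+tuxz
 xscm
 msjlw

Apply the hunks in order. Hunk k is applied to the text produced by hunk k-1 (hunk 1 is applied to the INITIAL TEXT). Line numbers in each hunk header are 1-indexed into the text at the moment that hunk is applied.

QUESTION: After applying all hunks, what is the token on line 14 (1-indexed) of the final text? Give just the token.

Hunk 1: at line 3 remove [zhrl,dpk,pavb] add [tslz,qij] -> 11 lines: zdslz rbcm qew tslz qij neb rrz lih wav yskqm qwp
Hunk 2: at line 2 remove [tslz,qij,neb] add [kopg,yyl] -> 10 lines: zdslz rbcm qew kopg yyl rrz lih wav yskqm qwp
Hunk 3: at line 5 remove [rrz] add [xscm,msjlw,oukt] -> 12 lines: zdslz rbcm qew kopg yyl xscm msjlw oukt lih wav yskqm qwp
Hunk 4: at line 1 remove [rbcm] add [lexn,hrcz,nhl] -> 14 lines: zdslz lexn hrcz nhl qew kopg yyl xscm msjlw oukt lih wav yskqm qwp
Hunk 5: at line 1 remove [hrcz,nhl,qew] add [wffv,vzyx] -> 13 lines: zdslz lexn wffv vzyx kopg yyl xscm msjlw oukt lih wav yskqm qwp
Hunk 6: at line 3 remove [kopg,yyl] add [ont,oxojd,tuxz] -> 14 lines: zdslz lexn wffv vzyx ont oxojd tuxz xscm msjlw oukt lih wav yskqm qwp
Final line 14: qwp

Answer: qwp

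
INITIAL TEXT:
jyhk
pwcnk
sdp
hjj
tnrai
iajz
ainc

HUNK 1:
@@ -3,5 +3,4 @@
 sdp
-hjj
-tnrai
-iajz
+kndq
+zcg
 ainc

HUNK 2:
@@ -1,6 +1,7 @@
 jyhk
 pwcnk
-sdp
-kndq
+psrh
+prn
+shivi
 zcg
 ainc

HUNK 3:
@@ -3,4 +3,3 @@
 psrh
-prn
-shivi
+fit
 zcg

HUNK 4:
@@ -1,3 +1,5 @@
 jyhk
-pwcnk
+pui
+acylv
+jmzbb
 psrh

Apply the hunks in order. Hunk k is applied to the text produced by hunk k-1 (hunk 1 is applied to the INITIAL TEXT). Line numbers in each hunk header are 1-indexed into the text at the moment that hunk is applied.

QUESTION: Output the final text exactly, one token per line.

Hunk 1: at line 3 remove [hjj,tnrai,iajz] add [kndq,zcg] -> 6 lines: jyhk pwcnk sdp kndq zcg ainc
Hunk 2: at line 1 remove [sdp,kndq] add [psrh,prn,shivi] -> 7 lines: jyhk pwcnk psrh prn shivi zcg ainc
Hunk 3: at line 3 remove [prn,shivi] add [fit] -> 6 lines: jyhk pwcnk psrh fit zcg ainc
Hunk 4: at line 1 remove [pwcnk] add [pui,acylv,jmzbb] -> 8 lines: jyhk pui acylv jmzbb psrh fit zcg ainc

Answer: jyhk
pui
acylv
jmzbb
psrh
fit
zcg
ainc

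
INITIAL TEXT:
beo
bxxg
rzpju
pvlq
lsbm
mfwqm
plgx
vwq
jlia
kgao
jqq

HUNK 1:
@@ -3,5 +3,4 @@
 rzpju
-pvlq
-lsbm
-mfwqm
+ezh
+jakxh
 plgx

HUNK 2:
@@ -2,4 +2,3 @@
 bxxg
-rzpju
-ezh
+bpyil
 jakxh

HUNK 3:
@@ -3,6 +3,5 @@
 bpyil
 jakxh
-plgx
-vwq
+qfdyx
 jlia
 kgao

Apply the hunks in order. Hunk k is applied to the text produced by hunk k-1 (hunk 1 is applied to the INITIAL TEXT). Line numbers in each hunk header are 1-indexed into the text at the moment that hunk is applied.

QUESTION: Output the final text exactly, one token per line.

Hunk 1: at line 3 remove [pvlq,lsbm,mfwqm] add [ezh,jakxh] -> 10 lines: beo bxxg rzpju ezh jakxh plgx vwq jlia kgao jqq
Hunk 2: at line 2 remove [rzpju,ezh] add [bpyil] -> 9 lines: beo bxxg bpyil jakxh plgx vwq jlia kgao jqq
Hunk 3: at line 3 remove [plgx,vwq] add [qfdyx] -> 8 lines: beo bxxg bpyil jakxh qfdyx jlia kgao jqq

Answer: beo
bxxg
bpyil
jakxh
qfdyx
jlia
kgao
jqq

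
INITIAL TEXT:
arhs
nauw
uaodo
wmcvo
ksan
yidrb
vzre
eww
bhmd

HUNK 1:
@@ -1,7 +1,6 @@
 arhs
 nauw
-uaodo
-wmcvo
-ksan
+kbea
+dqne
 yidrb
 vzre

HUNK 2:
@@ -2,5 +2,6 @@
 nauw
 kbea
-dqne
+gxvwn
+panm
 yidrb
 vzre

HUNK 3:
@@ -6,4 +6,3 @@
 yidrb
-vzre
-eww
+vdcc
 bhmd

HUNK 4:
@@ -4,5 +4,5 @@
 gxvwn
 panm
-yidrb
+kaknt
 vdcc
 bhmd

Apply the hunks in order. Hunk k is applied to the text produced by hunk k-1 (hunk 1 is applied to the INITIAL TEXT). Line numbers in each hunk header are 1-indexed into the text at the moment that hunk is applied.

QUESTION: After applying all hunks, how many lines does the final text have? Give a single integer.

Hunk 1: at line 1 remove [uaodo,wmcvo,ksan] add [kbea,dqne] -> 8 lines: arhs nauw kbea dqne yidrb vzre eww bhmd
Hunk 2: at line 2 remove [dqne] add [gxvwn,panm] -> 9 lines: arhs nauw kbea gxvwn panm yidrb vzre eww bhmd
Hunk 3: at line 6 remove [vzre,eww] add [vdcc] -> 8 lines: arhs nauw kbea gxvwn panm yidrb vdcc bhmd
Hunk 4: at line 4 remove [yidrb] add [kaknt] -> 8 lines: arhs nauw kbea gxvwn panm kaknt vdcc bhmd
Final line count: 8

Answer: 8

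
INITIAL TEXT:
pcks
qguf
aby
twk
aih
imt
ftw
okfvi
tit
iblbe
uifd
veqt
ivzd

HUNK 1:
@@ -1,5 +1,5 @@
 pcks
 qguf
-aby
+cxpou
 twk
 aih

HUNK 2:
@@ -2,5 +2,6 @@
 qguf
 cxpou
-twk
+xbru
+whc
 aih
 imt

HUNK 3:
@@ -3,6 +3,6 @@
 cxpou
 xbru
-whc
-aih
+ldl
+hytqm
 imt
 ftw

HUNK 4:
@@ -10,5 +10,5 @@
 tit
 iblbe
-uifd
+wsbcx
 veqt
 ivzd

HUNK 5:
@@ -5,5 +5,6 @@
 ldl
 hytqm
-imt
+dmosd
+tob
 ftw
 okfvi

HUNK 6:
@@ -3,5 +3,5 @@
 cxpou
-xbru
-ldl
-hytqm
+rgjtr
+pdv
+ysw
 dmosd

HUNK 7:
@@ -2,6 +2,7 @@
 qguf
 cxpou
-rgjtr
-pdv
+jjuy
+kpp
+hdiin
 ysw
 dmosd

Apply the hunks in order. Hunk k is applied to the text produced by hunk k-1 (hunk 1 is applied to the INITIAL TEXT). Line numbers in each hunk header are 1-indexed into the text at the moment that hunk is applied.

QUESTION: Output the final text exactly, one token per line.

Answer: pcks
qguf
cxpou
jjuy
kpp
hdiin
ysw
dmosd
tob
ftw
okfvi
tit
iblbe
wsbcx
veqt
ivzd

Derivation:
Hunk 1: at line 1 remove [aby] add [cxpou] -> 13 lines: pcks qguf cxpou twk aih imt ftw okfvi tit iblbe uifd veqt ivzd
Hunk 2: at line 2 remove [twk] add [xbru,whc] -> 14 lines: pcks qguf cxpou xbru whc aih imt ftw okfvi tit iblbe uifd veqt ivzd
Hunk 3: at line 3 remove [whc,aih] add [ldl,hytqm] -> 14 lines: pcks qguf cxpou xbru ldl hytqm imt ftw okfvi tit iblbe uifd veqt ivzd
Hunk 4: at line 10 remove [uifd] add [wsbcx] -> 14 lines: pcks qguf cxpou xbru ldl hytqm imt ftw okfvi tit iblbe wsbcx veqt ivzd
Hunk 5: at line 5 remove [imt] add [dmosd,tob] -> 15 lines: pcks qguf cxpou xbru ldl hytqm dmosd tob ftw okfvi tit iblbe wsbcx veqt ivzd
Hunk 6: at line 3 remove [xbru,ldl,hytqm] add [rgjtr,pdv,ysw] -> 15 lines: pcks qguf cxpou rgjtr pdv ysw dmosd tob ftw okfvi tit iblbe wsbcx veqt ivzd
Hunk 7: at line 2 remove [rgjtr,pdv] add [jjuy,kpp,hdiin] -> 16 lines: pcks qguf cxpou jjuy kpp hdiin ysw dmosd tob ftw okfvi tit iblbe wsbcx veqt ivzd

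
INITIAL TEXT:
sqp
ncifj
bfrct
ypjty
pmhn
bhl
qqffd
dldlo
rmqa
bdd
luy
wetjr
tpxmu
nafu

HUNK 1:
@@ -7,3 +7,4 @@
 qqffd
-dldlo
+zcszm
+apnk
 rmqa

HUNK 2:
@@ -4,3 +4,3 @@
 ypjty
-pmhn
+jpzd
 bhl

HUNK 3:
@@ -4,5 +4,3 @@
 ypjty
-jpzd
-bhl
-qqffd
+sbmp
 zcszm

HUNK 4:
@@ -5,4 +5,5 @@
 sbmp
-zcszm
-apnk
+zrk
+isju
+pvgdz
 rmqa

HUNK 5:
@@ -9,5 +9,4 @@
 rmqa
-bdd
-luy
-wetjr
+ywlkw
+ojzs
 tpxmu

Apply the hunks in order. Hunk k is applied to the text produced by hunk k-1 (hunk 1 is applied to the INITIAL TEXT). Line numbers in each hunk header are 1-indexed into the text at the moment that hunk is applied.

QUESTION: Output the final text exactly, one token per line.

Hunk 1: at line 7 remove [dldlo] add [zcszm,apnk] -> 15 lines: sqp ncifj bfrct ypjty pmhn bhl qqffd zcszm apnk rmqa bdd luy wetjr tpxmu nafu
Hunk 2: at line 4 remove [pmhn] add [jpzd] -> 15 lines: sqp ncifj bfrct ypjty jpzd bhl qqffd zcszm apnk rmqa bdd luy wetjr tpxmu nafu
Hunk 3: at line 4 remove [jpzd,bhl,qqffd] add [sbmp] -> 13 lines: sqp ncifj bfrct ypjty sbmp zcszm apnk rmqa bdd luy wetjr tpxmu nafu
Hunk 4: at line 5 remove [zcszm,apnk] add [zrk,isju,pvgdz] -> 14 lines: sqp ncifj bfrct ypjty sbmp zrk isju pvgdz rmqa bdd luy wetjr tpxmu nafu
Hunk 5: at line 9 remove [bdd,luy,wetjr] add [ywlkw,ojzs] -> 13 lines: sqp ncifj bfrct ypjty sbmp zrk isju pvgdz rmqa ywlkw ojzs tpxmu nafu

Answer: sqp
ncifj
bfrct
ypjty
sbmp
zrk
isju
pvgdz
rmqa
ywlkw
ojzs
tpxmu
nafu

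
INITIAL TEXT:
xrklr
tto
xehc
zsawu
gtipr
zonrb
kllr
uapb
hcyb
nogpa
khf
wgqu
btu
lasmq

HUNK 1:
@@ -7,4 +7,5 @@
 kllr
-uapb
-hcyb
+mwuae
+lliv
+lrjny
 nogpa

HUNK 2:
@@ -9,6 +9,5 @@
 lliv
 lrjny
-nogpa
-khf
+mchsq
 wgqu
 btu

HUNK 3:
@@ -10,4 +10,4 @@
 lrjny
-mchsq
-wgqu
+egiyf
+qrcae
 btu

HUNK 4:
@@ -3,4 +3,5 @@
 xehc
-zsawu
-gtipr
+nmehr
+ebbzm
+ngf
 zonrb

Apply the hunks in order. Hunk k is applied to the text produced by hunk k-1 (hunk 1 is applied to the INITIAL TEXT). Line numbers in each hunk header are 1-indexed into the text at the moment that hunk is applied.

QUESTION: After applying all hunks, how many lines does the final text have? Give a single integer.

Answer: 15

Derivation:
Hunk 1: at line 7 remove [uapb,hcyb] add [mwuae,lliv,lrjny] -> 15 lines: xrklr tto xehc zsawu gtipr zonrb kllr mwuae lliv lrjny nogpa khf wgqu btu lasmq
Hunk 2: at line 9 remove [nogpa,khf] add [mchsq] -> 14 lines: xrklr tto xehc zsawu gtipr zonrb kllr mwuae lliv lrjny mchsq wgqu btu lasmq
Hunk 3: at line 10 remove [mchsq,wgqu] add [egiyf,qrcae] -> 14 lines: xrklr tto xehc zsawu gtipr zonrb kllr mwuae lliv lrjny egiyf qrcae btu lasmq
Hunk 4: at line 3 remove [zsawu,gtipr] add [nmehr,ebbzm,ngf] -> 15 lines: xrklr tto xehc nmehr ebbzm ngf zonrb kllr mwuae lliv lrjny egiyf qrcae btu lasmq
Final line count: 15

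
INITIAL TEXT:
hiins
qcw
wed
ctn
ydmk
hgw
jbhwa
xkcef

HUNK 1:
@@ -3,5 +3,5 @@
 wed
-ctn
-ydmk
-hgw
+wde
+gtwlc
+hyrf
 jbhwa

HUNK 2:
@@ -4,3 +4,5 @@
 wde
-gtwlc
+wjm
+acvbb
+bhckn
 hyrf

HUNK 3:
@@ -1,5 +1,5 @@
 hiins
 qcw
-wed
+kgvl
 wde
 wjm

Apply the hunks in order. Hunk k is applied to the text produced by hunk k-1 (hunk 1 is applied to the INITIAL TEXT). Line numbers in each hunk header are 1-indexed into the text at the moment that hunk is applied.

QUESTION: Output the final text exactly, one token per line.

Hunk 1: at line 3 remove [ctn,ydmk,hgw] add [wde,gtwlc,hyrf] -> 8 lines: hiins qcw wed wde gtwlc hyrf jbhwa xkcef
Hunk 2: at line 4 remove [gtwlc] add [wjm,acvbb,bhckn] -> 10 lines: hiins qcw wed wde wjm acvbb bhckn hyrf jbhwa xkcef
Hunk 3: at line 1 remove [wed] add [kgvl] -> 10 lines: hiins qcw kgvl wde wjm acvbb bhckn hyrf jbhwa xkcef

Answer: hiins
qcw
kgvl
wde
wjm
acvbb
bhckn
hyrf
jbhwa
xkcef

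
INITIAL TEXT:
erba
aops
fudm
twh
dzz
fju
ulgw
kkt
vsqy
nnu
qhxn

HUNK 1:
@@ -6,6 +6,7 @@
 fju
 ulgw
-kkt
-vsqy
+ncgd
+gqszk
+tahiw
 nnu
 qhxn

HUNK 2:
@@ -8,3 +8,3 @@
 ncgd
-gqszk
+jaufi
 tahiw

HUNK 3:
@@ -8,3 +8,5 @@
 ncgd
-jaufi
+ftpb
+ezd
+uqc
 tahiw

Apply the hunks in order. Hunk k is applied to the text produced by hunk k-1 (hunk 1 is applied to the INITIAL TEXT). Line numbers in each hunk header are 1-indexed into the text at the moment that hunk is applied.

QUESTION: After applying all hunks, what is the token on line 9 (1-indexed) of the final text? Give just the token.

Hunk 1: at line 6 remove [kkt,vsqy] add [ncgd,gqszk,tahiw] -> 12 lines: erba aops fudm twh dzz fju ulgw ncgd gqszk tahiw nnu qhxn
Hunk 2: at line 8 remove [gqszk] add [jaufi] -> 12 lines: erba aops fudm twh dzz fju ulgw ncgd jaufi tahiw nnu qhxn
Hunk 3: at line 8 remove [jaufi] add [ftpb,ezd,uqc] -> 14 lines: erba aops fudm twh dzz fju ulgw ncgd ftpb ezd uqc tahiw nnu qhxn
Final line 9: ftpb

Answer: ftpb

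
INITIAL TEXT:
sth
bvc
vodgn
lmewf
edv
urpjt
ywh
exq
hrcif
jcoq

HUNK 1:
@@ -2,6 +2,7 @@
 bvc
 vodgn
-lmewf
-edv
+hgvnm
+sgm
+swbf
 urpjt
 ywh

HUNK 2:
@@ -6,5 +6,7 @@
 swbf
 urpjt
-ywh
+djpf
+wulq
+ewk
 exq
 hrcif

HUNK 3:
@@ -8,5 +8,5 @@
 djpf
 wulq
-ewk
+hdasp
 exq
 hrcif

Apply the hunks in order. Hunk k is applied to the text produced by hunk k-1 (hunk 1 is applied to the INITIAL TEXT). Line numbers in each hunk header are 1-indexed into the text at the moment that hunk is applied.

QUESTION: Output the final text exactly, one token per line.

Answer: sth
bvc
vodgn
hgvnm
sgm
swbf
urpjt
djpf
wulq
hdasp
exq
hrcif
jcoq

Derivation:
Hunk 1: at line 2 remove [lmewf,edv] add [hgvnm,sgm,swbf] -> 11 lines: sth bvc vodgn hgvnm sgm swbf urpjt ywh exq hrcif jcoq
Hunk 2: at line 6 remove [ywh] add [djpf,wulq,ewk] -> 13 lines: sth bvc vodgn hgvnm sgm swbf urpjt djpf wulq ewk exq hrcif jcoq
Hunk 3: at line 8 remove [ewk] add [hdasp] -> 13 lines: sth bvc vodgn hgvnm sgm swbf urpjt djpf wulq hdasp exq hrcif jcoq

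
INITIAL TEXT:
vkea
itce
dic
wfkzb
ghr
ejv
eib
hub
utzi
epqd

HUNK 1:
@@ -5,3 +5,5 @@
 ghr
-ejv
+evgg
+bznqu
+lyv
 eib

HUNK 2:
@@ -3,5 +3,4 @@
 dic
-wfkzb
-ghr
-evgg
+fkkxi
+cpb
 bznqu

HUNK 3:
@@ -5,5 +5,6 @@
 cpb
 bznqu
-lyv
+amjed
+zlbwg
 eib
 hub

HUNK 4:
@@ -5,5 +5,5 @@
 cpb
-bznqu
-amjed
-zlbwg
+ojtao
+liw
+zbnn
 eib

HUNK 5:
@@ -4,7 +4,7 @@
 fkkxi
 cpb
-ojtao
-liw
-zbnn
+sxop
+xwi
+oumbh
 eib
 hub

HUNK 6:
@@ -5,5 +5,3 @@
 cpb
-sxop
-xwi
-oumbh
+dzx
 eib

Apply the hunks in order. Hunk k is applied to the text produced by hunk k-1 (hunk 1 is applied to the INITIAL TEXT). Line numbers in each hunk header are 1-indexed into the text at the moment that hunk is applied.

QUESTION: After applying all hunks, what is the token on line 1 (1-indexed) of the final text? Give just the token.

Hunk 1: at line 5 remove [ejv] add [evgg,bznqu,lyv] -> 12 lines: vkea itce dic wfkzb ghr evgg bznqu lyv eib hub utzi epqd
Hunk 2: at line 3 remove [wfkzb,ghr,evgg] add [fkkxi,cpb] -> 11 lines: vkea itce dic fkkxi cpb bznqu lyv eib hub utzi epqd
Hunk 3: at line 5 remove [lyv] add [amjed,zlbwg] -> 12 lines: vkea itce dic fkkxi cpb bznqu amjed zlbwg eib hub utzi epqd
Hunk 4: at line 5 remove [bznqu,amjed,zlbwg] add [ojtao,liw,zbnn] -> 12 lines: vkea itce dic fkkxi cpb ojtao liw zbnn eib hub utzi epqd
Hunk 5: at line 4 remove [ojtao,liw,zbnn] add [sxop,xwi,oumbh] -> 12 lines: vkea itce dic fkkxi cpb sxop xwi oumbh eib hub utzi epqd
Hunk 6: at line 5 remove [sxop,xwi,oumbh] add [dzx] -> 10 lines: vkea itce dic fkkxi cpb dzx eib hub utzi epqd
Final line 1: vkea

Answer: vkea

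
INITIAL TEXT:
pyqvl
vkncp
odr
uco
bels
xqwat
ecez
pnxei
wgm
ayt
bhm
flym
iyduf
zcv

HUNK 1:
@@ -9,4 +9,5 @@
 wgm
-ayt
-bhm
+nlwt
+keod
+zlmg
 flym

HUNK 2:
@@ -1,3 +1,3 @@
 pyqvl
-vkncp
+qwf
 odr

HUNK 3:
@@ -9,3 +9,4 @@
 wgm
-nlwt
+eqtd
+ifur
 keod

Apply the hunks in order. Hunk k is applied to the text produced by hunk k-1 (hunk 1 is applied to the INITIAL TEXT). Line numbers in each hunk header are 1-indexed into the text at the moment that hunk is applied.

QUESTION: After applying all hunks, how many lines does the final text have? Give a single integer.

Hunk 1: at line 9 remove [ayt,bhm] add [nlwt,keod,zlmg] -> 15 lines: pyqvl vkncp odr uco bels xqwat ecez pnxei wgm nlwt keod zlmg flym iyduf zcv
Hunk 2: at line 1 remove [vkncp] add [qwf] -> 15 lines: pyqvl qwf odr uco bels xqwat ecez pnxei wgm nlwt keod zlmg flym iyduf zcv
Hunk 3: at line 9 remove [nlwt] add [eqtd,ifur] -> 16 lines: pyqvl qwf odr uco bels xqwat ecez pnxei wgm eqtd ifur keod zlmg flym iyduf zcv
Final line count: 16

Answer: 16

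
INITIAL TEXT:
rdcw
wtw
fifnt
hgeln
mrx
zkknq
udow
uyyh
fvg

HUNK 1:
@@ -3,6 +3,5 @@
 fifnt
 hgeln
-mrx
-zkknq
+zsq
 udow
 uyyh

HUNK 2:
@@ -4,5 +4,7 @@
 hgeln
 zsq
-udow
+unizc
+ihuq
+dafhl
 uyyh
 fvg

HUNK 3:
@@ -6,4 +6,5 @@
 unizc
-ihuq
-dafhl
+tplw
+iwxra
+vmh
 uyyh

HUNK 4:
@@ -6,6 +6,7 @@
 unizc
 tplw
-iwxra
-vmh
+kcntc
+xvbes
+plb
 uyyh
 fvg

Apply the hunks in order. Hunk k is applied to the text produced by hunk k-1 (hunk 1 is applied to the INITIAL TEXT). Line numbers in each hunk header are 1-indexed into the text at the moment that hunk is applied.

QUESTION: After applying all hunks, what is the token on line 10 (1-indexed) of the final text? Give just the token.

Hunk 1: at line 3 remove [mrx,zkknq] add [zsq] -> 8 lines: rdcw wtw fifnt hgeln zsq udow uyyh fvg
Hunk 2: at line 4 remove [udow] add [unizc,ihuq,dafhl] -> 10 lines: rdcw wtw fifnt hgeln zsq unizc ihuq dafhl uyyh fvg
Hunk 3: at line 6 remove [ihuq,dafhl] add [tplw,iwxra,vmh] -> 11 lines: rdcw wtw fifnt hgeln zsq unizc tplw iwxra vmh uyyh fvg
Hunk 4: at line 6 remove [iwxra,vmh] add [kcntc,xvbes,plb] -> 12 lines: rdcw wtw fifnt hgeln zsq unizc tplw kcntc xvbes plb uyyh fvg
Final line 10: plb

Answer: plb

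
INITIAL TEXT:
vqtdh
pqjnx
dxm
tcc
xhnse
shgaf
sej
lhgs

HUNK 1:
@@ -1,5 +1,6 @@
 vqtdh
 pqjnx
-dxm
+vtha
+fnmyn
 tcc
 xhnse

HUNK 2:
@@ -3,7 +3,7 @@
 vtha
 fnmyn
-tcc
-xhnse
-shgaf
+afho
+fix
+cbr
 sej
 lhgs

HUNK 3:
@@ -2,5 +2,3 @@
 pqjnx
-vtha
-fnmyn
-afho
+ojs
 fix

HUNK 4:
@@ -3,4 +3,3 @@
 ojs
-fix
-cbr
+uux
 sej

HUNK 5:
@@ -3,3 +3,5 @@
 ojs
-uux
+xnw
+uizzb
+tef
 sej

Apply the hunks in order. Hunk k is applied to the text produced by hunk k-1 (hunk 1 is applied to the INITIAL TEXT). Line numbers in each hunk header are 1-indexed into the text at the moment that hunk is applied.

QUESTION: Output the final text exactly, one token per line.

Answer: vqtdh
pqjnx
ojs
xnw
uizzb
tef
sej
lhgs

Derivation:
Hunk 1: at line 1 remove [dxm] add [vtha,fnmyn] -> 9 lines: vqtdh pqjnx vtha fnmyn tcc xhnse shgaf sej lhgs
Hunk 2: at line 3 remove [tcc,xhnse,shgaf] add [afho,fix,cbr] -> 9 lines: vqtdh pqjnx vtha fnmyn afho fix cbr sej lhgs
Hunk 3: at line 2 remove [vtha,fnmyn,afho] add [ojs] -> 7 lines: vqtdh pqjnx ojs fix cbr sej lhgs
Hunk 4: at line 3 remove [fix,cbr] add [uux] -> 6 lines: vqtdh pqjnx ojs uux sej lhgs
Hunk 5: at line 3 remove [uux] add [xnw,uizzb,tef] -> 8 lines: vqtdh pqjnx ojs xnw uizzb tef sej lhgs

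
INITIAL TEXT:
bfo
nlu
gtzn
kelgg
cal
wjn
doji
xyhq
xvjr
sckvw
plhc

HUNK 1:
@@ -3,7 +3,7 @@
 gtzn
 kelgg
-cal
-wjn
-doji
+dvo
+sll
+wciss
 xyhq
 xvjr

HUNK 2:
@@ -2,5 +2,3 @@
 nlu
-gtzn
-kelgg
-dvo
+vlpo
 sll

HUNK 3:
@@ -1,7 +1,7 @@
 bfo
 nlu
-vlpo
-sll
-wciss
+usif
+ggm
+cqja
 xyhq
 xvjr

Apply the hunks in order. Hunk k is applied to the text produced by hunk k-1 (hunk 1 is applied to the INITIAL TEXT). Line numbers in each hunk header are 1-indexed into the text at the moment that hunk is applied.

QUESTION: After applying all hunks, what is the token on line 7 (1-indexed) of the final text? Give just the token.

Hunk 1: at line 3 remove [cal,wjn,doji] add [dvo,sll,wciss] -> 11 lines: bfo nlu gtzn kelgg dvo sll wciss xyhq xvjr sckvw plhc
Hunk 2: at line 2 remove [gtzn,kelgg,dvo] add [vlpo] -> 9 lines: bfo nlu vlpo sll wciss xyhq xvjr sckvw plhc
Hunk 3: at line 1 remove [vlpo,sll,wciss] add [usif,ggm,cqja] -> 9 lines: bfo nlu usif ggm cqja xyhq xvjr sckvw plhc
Final line 7: xvjr

Answer: xvjr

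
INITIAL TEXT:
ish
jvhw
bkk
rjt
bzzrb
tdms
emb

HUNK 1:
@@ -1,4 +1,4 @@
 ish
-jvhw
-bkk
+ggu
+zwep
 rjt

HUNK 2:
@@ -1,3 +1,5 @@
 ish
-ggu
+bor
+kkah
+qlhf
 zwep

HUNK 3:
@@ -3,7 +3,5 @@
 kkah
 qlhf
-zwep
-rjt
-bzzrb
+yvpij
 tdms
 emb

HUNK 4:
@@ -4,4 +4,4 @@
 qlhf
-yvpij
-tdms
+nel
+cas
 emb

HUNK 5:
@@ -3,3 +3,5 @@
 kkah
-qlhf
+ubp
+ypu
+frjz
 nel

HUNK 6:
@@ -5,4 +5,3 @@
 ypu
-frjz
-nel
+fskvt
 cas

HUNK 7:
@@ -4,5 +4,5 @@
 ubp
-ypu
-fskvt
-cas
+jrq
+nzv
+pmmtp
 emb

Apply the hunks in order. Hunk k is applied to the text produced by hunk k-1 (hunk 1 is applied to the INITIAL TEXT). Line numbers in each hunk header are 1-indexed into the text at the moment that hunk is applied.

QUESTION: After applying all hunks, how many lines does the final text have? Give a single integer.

Hunk 1: at line 1 remove [jvhw,bkk] add [ggu,zwep] -> 7 lines: ish ggu zwep rjt bzzrb tdms emb
Hunk 2: at line 1 remove [ggu] add [bor,kkah,qlhf] -> 9 lines: ish bor kkah qlhf zwep rjt bzzrb tdms emb
Hunk 3: at line 3 remove [zwep,rjt,bzzrb] add [yvpij] -> 7 lines: ish bor kkah qlhf yvpij tdms emb
Hunk 4: at line 4 remove [yvpij,tdms] add [nel,cas] -> 7 lines: ish bor kkah qlhf nel cas emb
Hunk 5: at line 3 remove [qlhf] add [ubp,ypu,frjz] -> 9 lines: ish bor kkah ubp ypu frjz nel cas emb
Hunk 6: at line 5 remove [frjz,nel] add [fskvt] -> 8 lines: ish bor kkah ubp ypu fskvt cas emb
Hunk 7: at line 4 remove [ypu,fskvt,cas] add [jrq,nzv,pmmtp] -> 8 lines: ish bor kkah ubp jrq nzv pmmtp emb
Final line count: 8

Answer: 8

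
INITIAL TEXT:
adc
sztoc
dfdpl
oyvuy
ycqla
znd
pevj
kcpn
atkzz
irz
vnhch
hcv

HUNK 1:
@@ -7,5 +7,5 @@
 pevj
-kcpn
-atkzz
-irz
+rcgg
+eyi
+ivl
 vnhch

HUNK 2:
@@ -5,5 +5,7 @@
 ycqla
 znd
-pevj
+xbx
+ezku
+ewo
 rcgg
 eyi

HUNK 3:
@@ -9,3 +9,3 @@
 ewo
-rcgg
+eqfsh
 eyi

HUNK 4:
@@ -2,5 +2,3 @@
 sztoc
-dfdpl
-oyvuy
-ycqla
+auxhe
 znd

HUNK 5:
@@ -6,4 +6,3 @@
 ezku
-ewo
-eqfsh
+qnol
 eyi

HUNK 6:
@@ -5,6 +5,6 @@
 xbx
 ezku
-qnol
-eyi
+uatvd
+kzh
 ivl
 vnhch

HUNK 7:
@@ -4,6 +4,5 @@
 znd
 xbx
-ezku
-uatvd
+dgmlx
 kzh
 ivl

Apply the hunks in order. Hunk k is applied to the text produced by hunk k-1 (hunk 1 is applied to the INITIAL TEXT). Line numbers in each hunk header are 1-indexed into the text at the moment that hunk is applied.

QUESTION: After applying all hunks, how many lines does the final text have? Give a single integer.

Answer: 10

Derivation:
Hunk 1: at line 7 remove [kcpn,atkzz,irz] add [rcgg,eyi,ivl] -> 12 lines: adc sztoc dfdpl oyvuy ycqla znd pevj rcgg eyi ivl vnhch hcv
Hunk 2: at line 5 remove [pevj] add [xbx,ezku,ewo] -> 14 lines: adc sztoc dfdpl oyvuy ycqla znd xbx ezku ewo rcgg eyi ivl vnhch hcv
Hunk 3: at line 9 remove [rcgg] add [eqfsh] -> 14 lines: adc sztoc dfdpl oyvuy ycqla znd xbx ezku ewo eqfsh eyi ivl vnhch hcv
Hunk 4: at line 2 remove [dfdpl,oyvuy,ycqla] add [auxhe] -> 12 lines: adc sztoc auxhe znd xbx ezku ewo eqfsh eyi ivl vnhch hcv
Hunk 5: at line 6 remove [ewo,eqfsh] add [qnol] -> 11 lines: adc sztoc auxhe znd xbx ezku qnol eyi ivl vnhch hcv
Hunk 6: at line 5 remove [qnol,eyi] add [uatvd,kzh] -> 11 lines: adc sztoc auxhe znd xbx ezku uatvd kzh ivl vnhch hcv
Hunk 7: at line 4 remove [ezku,uatvd] add [dgmlx] -> 10 lines: adc sztoc auxhe znd xbx dgmlx kzh ivl vnhch hcv
Final line count: 10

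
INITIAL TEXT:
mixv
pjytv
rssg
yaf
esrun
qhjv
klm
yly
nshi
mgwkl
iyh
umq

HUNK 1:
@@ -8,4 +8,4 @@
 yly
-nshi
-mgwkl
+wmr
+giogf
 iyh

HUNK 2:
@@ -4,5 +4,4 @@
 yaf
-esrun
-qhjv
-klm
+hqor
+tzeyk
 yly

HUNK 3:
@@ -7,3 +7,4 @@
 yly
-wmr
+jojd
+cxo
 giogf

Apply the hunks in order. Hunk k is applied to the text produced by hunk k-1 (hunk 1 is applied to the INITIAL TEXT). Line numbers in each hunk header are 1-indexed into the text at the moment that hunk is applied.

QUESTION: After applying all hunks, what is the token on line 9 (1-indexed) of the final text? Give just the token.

Hunk 1: at line 8 remove [nshi,mgwkl] add [wmr,giogf] -> 12 lines: mixv pjytv rssg yaf esrun qhjv klm yly wmr giogf iyh umq
Hunk 2: at line 4 remove [esrun,qhjv,klm] add [hqor,tzeyk] -> 11 lines: mixv pjytv rssg yaf hqor tzeyk yly wmr giogf iyh umq
Hunk 3: at line 7 remove [wmr] add [jojd,cxo] -> 12 lines: mixv pjytv rssg yaf hqor tzeyk yly jojd cxo giogf iyh umq
Final line 9: cxo

Answer: cxo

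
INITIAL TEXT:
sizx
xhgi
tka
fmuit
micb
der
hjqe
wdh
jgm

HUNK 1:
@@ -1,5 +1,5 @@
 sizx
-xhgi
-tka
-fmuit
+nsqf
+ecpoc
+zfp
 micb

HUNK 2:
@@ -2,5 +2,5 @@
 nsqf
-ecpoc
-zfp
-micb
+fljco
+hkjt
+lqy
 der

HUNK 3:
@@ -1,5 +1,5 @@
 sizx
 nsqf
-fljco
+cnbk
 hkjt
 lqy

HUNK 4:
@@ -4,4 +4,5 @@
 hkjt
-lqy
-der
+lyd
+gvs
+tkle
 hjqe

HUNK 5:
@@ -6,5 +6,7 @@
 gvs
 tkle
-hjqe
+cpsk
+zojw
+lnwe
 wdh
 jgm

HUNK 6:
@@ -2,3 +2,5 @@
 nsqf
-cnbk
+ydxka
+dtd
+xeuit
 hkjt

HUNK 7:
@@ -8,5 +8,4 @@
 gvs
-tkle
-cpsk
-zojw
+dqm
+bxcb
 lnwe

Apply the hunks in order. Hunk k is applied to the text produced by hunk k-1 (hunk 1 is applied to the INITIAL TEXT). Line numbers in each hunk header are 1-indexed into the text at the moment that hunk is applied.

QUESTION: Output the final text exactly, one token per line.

Hunk 1: at line 1 remove [xhgi,tka,fmuit] add [nsqf,ecpoc,zfp] -> 9 lines: sizx nsqf ecpoc zfp micb der hjqe wdh jgm
Hunk 2: at line 2 remove [ecpoc,zfp,micb] add [fljco,hkjt,lqy] -> 9 lines: sizx nsqf fljco hkjt lqy der hjqe wdh jgm
Hunk 3: at line 1 remove [fljco] add [cnbk] -> 9 lines: sizx nsqf cnbk hkjt lqy der hjqe wdh jgm
Hunk 4: at line 4 remove [lqy,der] add [lyd,gvs,tkle] -> 10 lines: sizx nsqf cnbk hkjt lyd gvs tkle hjqe wdh jgm
Hunk 5: at line 6 remove [hjqe] add [cpsk,zojw,lnwe] -> 12 lines: sizx nsqf cnbk hkjt lyd gvs tkle cpsk zojw lnwe wdh jgm
Hunk 6: at line 2 remove [cnbk] add [ydxka,dtd,xeuit] -> 14 lines: sizx nsqf ydxka dtd xeuit hkjt lyd gvs tkle cpsk zojw lnwe wdh jgm
Hunk 7: at line 8 remove [tkle,cpsk,zojw] add [dqm,bxcb] -> 13 lines: sizx nsqf ydxka dtd xeuit hkjt lyd gvs dqm bxcb lnwe wdh jgm

Answer: sizx
nsqf
ydxka
dtd
xeuit
hkjt
lyd
gvs
dqm
bxcb
lnwe
wdh
jgm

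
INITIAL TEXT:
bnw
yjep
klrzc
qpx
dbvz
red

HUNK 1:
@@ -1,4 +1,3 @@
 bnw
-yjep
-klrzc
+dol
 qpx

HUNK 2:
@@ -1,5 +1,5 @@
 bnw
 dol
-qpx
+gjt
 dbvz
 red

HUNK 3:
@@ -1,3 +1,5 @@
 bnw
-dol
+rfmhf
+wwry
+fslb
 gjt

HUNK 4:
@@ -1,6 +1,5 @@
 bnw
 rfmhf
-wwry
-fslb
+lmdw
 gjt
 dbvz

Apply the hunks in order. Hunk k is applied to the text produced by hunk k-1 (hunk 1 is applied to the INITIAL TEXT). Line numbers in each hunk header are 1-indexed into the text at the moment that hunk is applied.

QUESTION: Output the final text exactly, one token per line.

Hunk 1: at line 1 remove [yjep,klrzc] add [dol] -> 5 lines: bnw dol qpx dbvz red
Hunk 2: at line 1 remove [qpx] add [gjt] -> 5 lines: bnw dol gjt dbvz red
Hunk 3: at line 1 remove [dol] add [rfmhf,wwry,fslb] -> 7 lines: bnw rfmhf wwry fslb gjt dbvz red
Hunk 4: at line 1 remove [wwry,fslb] add [lmdw] -> 6 lines: bnw rfmhf lmdw gjt dbvz red

Answer: bnw
rfmhf
lmdw
gjt
dbvz
red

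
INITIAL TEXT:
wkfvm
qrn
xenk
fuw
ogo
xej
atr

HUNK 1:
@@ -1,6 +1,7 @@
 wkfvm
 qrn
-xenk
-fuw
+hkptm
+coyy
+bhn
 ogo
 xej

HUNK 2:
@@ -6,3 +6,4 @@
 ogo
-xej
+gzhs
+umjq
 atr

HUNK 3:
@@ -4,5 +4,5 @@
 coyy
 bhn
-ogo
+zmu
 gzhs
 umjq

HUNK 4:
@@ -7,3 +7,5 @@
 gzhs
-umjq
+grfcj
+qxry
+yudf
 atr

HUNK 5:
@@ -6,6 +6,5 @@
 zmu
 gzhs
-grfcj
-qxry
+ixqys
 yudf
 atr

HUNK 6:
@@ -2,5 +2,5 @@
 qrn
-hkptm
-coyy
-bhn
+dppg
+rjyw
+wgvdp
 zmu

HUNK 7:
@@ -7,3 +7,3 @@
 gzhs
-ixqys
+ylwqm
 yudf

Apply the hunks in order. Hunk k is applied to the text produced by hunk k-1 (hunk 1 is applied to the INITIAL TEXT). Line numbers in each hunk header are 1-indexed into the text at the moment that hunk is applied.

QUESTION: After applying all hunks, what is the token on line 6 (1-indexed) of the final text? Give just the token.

Hunk 1: at line 1 remove [xenk,fuw] add [hkptm,coyy,bhn] -> 8 lines: wkfvm qrn hkptm coyy bhn ogo xej atr
Hunk 2: at line 6 remove [xej] add [gzhs,umjq] -> 9 lines: wkfvm qrn hkptm coyy bhn ogo gzhs umjq atr
Hunk 3: at line 4 remove [ogo] add [zmu] -> 9 lines: wkfvm qrn hkptm coyy bhn zmu gzhs umjq atr
Hunk 4: at line 7 remove [umjq] add [grfcj,qxry,yudf] -> 11 lines: wkfvm qrn hkptm coyy bhn zmu gzhs grfcj qxry yudf atr
Hunk 5: at line 6 remove [grfcj,qxry] add [ixqys] -> 10 lines: wkfvm qrn hkptm coyy bhn zmu gzhs ixqys yudf atr
Hunk 6: at line 2 remove [hkptm,coyy,bhn] add [dppg,rjyw,wgvdp] -> 10 lines: wkfvm qrn dppg rjyw wgvdp zmu gzhs ixqys yudf atr
Hunk 7: at line 7 remove [ixqys] add [ylwqm] -> 10 lines: wkfvm qrn dppg rjyw wgvdp zmu gzhs ylwqm yudf atr
Final line 6: zmu

Answer: zmu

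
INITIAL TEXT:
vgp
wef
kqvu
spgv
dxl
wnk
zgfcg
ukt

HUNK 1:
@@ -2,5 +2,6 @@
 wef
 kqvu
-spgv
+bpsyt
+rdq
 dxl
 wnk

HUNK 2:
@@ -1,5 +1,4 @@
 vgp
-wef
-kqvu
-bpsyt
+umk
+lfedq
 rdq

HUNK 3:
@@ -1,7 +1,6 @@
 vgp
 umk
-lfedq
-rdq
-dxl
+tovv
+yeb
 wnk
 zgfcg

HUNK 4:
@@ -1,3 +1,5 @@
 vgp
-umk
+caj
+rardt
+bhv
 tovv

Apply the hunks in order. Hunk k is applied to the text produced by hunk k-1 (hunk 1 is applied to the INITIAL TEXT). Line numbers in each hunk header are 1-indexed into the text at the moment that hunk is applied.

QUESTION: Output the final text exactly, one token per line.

Answer: vgp
caj
rardt
bhv
tovv
yeb
wnk
zgfcg
ukt

Derivation:
Hunk 1: at line 2 remove [spgv] add [bpsyt,rdq] -> 9 lines: vgp wef kqvu bpsyt rdq dxl wnk zgfcg ukt
Hunk 2: at line 1 remove [wef,kqvu,bpsyt] add [umk,lfedq] -> 8 lines: vgp umk lfedq rdq dxl wnk zgfcg ukt
Hunk 3: at line 1 remove [lfedq,rdq,dxl] add [tovv,yeb] -> 7 lines: vgp umk tovv yeb wnk zgfcg ukt
Hunk 4: at line 1 remove [umk] add [caj,rardt,bhv] -> 9 lines: vgp caj rardt bhv tovv yeb wnk zgfcg ukt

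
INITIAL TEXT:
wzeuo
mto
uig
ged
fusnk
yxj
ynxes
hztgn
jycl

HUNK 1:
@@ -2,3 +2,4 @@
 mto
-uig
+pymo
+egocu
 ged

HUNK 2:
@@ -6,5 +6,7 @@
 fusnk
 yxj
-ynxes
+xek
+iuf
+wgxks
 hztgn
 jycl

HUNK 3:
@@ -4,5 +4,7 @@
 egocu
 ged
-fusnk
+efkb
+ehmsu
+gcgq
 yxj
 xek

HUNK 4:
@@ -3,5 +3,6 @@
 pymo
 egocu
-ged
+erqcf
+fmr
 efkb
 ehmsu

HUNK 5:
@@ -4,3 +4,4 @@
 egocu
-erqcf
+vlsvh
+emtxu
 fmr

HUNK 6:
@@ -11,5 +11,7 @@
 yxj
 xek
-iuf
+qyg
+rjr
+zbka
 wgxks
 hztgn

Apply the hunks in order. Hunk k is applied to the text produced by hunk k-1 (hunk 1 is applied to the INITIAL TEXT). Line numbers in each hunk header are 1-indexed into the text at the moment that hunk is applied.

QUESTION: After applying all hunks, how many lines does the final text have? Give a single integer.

Answer: 18

Derivation:
Hunk 1: at line 2 remove [uig] add [pymo,egocu] -> 10 lines: wzeuo mto pymo egocu ged fusnk yxj ynxes hztgn jycl
Hunk 2: at line 6 remove [ynxes] add [xek,iuf,wgxks] -> 12 lines: wzeuo mto pymo egocu ged fusnk yxj xek iuf wgxks hztgn jycl
Hunk 3: at line 4 remove [fusnk] add [efkb,ehmsu,gcgq] -> 14 lines: wzeuo mto pymo egocu ged efkb ehmsu gcgq yxj xek iuf wgxks hztgn jycl
Hunk 4: at line 3 remove [ged] add [erqcf,fmr] -> 15 lines: wzeuo mto pymo egocu erqcf fmr efkb ehmsu gcgq yxj xek iuf wgxks hztgn jycl
Hunk 5: at line 4 remove [erqcf] add [vlsvh,emtxu] -> 16 lines: wzeuo mto pymo egocu vlsvh emtxu fmr efkb ehmsu gcgq yxj xek iuf wgxks hztgn jycl
Hunk 6: at line 11 remove [iuf] add [qyg,rjr,zbka] -> 18 lines: wzeuo mto pymo egocu vlsvh emtxu fmr efkb ehmsu gcgq yxj xek qyg rjr zbka wgxks hztgn jycl
Final line count: 18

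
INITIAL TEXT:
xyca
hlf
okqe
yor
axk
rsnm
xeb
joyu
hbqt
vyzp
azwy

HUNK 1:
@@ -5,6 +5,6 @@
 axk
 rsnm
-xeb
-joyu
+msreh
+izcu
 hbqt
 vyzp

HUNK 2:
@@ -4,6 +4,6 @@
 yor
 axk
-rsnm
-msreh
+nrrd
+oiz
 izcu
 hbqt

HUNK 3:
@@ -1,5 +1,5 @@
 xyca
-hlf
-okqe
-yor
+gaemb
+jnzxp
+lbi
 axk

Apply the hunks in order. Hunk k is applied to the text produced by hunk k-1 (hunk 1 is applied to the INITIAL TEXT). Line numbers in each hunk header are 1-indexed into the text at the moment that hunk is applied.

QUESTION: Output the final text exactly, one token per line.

Answer: xyca
gaemb
jnzxp
lbi
axk
nrrd
oiz
izcu
hbqt
vyzp
azwy

Derivation:
Hunk 1: at line 5 remove [xeb,joyu] add [msreh,izcu] -> 11 lines: xyca hlf okqe yor axk rsnm msreh izcu hbqt vyzp azwy
Hunk 2: at line 4 remove [rsnm,msreh] add [nrrd,oiz] -> 11 lines: xyca hlf okqe yor axk nrrd oiz izcu hbqt vyzp azwy
Hunk 3: at line 1 remove [hlf,okqe,yor] add [gaemb,jnzxp,lbi] -> 11 lines: xyca gaemb jnzxp lbi axk nrrd oiz izcu hbqt vyzp azwy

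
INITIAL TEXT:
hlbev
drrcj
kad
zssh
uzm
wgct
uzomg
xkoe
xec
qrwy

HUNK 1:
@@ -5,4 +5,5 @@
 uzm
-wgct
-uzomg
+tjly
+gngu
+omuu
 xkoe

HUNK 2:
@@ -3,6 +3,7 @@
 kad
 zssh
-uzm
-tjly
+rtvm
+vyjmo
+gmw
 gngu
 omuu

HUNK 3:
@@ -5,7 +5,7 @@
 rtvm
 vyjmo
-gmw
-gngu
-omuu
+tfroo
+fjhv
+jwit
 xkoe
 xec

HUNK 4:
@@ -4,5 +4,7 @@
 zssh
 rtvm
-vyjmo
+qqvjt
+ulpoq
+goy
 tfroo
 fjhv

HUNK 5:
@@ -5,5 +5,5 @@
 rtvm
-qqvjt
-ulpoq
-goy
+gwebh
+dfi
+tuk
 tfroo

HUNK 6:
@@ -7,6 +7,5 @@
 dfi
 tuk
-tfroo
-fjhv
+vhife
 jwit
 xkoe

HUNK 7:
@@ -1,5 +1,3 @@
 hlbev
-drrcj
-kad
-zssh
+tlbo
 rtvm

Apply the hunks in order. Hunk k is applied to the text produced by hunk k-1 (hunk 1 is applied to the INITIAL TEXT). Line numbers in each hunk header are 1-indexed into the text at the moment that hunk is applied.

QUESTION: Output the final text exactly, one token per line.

Answer: hlbev
tlbo
rtvm
gwebh
dfi
tuk
vhife
jwit
xkoe
xec
qrwy

Derivation:
Hunk 1: at line 5 remove [wgct,uzomg] add [tjly,gngu,omuu] -> 11 lines: hlbev drrcj kad zssh uzm tjly gngu omuu xkoe xec qrwy
Hunk 2: at line 3 remove [uzm,tjly] add [rtvm,vyjmo,gmw] -> 12 lines: hlbev drrcj kad zssh rtvm vyjmo gmw gngu omuu xkoe xec qrwy
Hunk 3: at line 5 remove [gmw,gngu,omuu] add [tfroo,fjhv,jwit] -> 12 lines: hlbev drrcj kad zssh rtvm vyjmo tfroo fjhv jwit xkoe xec qrwy
Hunk 4: at line 4 remove [vyjmo] add [qqvjt,ulpoq,goy] -> 14 lines: hlbev drrcj kad zssh rtvm qqvjt ulpoq goy tfroo fjhv jwit xkoe xec qrwy
Hunk 5: at line 5 remove [qqvjt,ulpoq,goy] add [gwebh,dfi,tuk] -> 14 lines: hlbev drrcj kad zssh rtvm gwebh dfi tuk tfroo fjhv jwit xkoe xec qrwy
Hunk 6: at line 7 remove [tfroo,fjhv] add [vhife] -> 13 lines: hlbev drrcj kad zssh rtvm gwebh dfi tuk vhife jwit xkoe xec qrwy
Hunk 7: at line 1 remove [drrcj,kad,zssh] add [tlbo] -> 11 lines: hlbev tlbo rtvm gwebh dfi tuk vhife jwit xkoe xec qrwy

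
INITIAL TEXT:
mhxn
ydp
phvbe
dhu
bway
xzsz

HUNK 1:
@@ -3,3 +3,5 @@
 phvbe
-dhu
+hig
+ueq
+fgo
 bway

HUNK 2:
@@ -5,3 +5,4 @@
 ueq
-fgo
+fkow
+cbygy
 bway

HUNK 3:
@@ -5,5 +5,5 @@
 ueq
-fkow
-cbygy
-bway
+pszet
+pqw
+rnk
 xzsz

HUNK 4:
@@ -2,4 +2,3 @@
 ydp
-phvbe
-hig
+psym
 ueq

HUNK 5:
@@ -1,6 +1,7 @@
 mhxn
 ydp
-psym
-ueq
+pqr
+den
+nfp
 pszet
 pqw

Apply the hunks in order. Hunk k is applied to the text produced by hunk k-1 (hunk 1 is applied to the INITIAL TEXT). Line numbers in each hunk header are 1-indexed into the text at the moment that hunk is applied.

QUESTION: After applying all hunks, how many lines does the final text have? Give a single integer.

Hunk 1: at line 3 remove [dhu] add [hig,ueq,fgo] -> 8 lines: mhxn ydp phvbe hig ueq fgo bway xzsz
Hunk 2: at line 5 remove [fgo] add [fkow,cbygy] -> 9 lines: mhxn ydp phvbe hig ueq fkow cbygy bway xzsz
Hunk 3: at line 5 remove [fkow,cbygy,bway] add [pszet,pqw,rnk] -> 9 lines: mhxn ydp phvbe hig ueq pszet pqw rnk xzsz
Hunk 4: at line 2 remove [phvbe,hig] add [psym] -> 8 lines: mhxn ydp psym ueq pszet pqw rnk xzsz
Hunk 5: at line 1 remove [psym,ueq] add [pqr,den,nfp] -> 9 lines: mhxn ydp pqr den nfp pszet pqw rnk xzsz
Final line count: 9

Answer: 9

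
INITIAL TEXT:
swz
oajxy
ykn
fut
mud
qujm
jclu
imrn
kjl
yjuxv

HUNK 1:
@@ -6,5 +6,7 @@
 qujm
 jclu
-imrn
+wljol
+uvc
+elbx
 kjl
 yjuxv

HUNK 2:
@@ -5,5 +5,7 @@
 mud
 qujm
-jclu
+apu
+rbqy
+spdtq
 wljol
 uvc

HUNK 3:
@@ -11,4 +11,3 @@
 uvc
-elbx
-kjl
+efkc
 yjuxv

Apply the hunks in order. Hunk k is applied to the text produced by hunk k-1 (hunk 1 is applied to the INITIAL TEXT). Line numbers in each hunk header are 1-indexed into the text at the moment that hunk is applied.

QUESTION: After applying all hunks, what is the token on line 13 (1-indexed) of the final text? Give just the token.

Answer: yjuxv

Derivation:
Hunk 1: at line 6 remove [imrn] add [wljol,uvc,elbx] -> 12 lines: swz oajxy ykn fut mud qujm jclu wljol uvc elbx kjl yjuxv
Hunk 2: at line 5 remove [jclu] add [apu,rbqy,spdtq] -> 14 lines: swz oajxy ykn fut mud qujm apu rbqy spdtq wljol uvc elbx kjl yjuxv
Hunk 3: at line 11 remove [elbx,kjl] add [efkc] -> 13 lines: swz oajxy ykn fut mud qujm apu rbqy spdtq wljol uvc efkc yjuxv
Final line 13: yjuxv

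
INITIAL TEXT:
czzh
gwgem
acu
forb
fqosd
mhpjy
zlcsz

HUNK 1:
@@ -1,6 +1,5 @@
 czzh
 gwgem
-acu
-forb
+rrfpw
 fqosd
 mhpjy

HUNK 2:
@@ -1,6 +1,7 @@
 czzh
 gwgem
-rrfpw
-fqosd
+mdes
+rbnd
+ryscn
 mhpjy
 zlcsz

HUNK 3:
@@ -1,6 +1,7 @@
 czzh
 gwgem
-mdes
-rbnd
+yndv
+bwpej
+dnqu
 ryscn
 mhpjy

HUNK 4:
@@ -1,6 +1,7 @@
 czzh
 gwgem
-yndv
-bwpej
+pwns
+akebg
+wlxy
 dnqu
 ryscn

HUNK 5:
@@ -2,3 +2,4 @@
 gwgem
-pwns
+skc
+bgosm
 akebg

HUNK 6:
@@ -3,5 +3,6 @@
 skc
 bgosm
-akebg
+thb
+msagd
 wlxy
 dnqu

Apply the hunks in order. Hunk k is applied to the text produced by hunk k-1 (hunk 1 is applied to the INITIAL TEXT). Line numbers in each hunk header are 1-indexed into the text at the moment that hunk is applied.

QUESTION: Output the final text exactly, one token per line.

Hunk 1: at line 1 remove [acu,forb] add [rrfpw] -> 6 lines: czzh gwgem rrfpw fqosd mhpjy zlcsz
Hunk 2: at line 1 remove [rrfpw,fqosd] add [mdes,rbnd,ryscn] -> 7 lines: czzh gwgem mdes rbnd ryscn mhpjy zlcsz
Hunk 3: at line 1 remove [mdes,rbnd] add [yndv,bwpej,dnqu] -> 8 lines: czzh gwgem yndv bwpej dnqu ryscn mhpjy zlcsz
Hunk 4: at line 1 remove [yndv,bwpej] add [pwns,akebg,wlxy] -> 9 lines: czzh gwgem pwns akebg wlxy dnqu ryscn mhpjy zlcsz
Hunk 5: at line 2 remove [pwns] add [skc,bgosm] -> 10 lines: czzh gwgem skc bgosm akebg wlxy dnqu ryscn mhpjy zlcsz
Hunk 6: at line 3 remove [akebg] add [thb,msagd] -> 11 lines: czzh gwgem skc bgosm thb msagd wlxy dnqu ryscn mhpjy zlcsz

Answer: czzh
gwgem
skc
bgosm
thb
msagd
wlxy
dnqu
ryscn
mhpjy
zlcsz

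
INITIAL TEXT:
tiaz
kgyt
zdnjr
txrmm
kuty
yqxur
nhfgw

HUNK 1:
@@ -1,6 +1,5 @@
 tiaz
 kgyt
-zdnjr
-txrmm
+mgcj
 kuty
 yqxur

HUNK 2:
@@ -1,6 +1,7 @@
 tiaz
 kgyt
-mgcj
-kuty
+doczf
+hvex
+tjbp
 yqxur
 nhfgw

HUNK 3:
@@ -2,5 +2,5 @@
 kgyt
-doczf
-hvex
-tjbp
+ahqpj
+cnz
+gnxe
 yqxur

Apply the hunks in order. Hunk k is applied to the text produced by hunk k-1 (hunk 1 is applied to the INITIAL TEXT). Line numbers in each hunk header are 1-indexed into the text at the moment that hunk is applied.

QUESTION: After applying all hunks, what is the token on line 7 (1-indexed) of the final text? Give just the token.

Answer: nhfgw

Derivation:
Hunk 1: at line 1 remove [zdnjr,txrmm] add [mgcj] -> 6 lines: tiaz kgyt mgcj kuty yqxur nhfgw
Hunk 2: at line 1 remove [mgcj,kuty] add [doczf,hvex,tjbp] -> 7 lines: tiaz kgyt doczf hvex tjbp yqxur nhfgw
Hunk 3: at line 2 remove [doczf,hvex,tjbp] add [ahqpj,cnz,gnxe] -> 7 lines: tiaz kgyt ahqpj cnz gnxe yqxur nhfgw
Final line 7: nhfgw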